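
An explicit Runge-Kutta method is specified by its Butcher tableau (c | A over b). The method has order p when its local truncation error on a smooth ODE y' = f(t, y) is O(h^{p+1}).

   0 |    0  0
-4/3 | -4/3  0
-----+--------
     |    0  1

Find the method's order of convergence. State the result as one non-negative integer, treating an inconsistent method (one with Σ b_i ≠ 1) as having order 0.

b = (0, 1)
c = (0, -4/3)
Σ b_i: 1·1 = 1 ✓
b·c: 1·(-4/3) = -4/3 ≠ 1/2 ⇒ order 1.

1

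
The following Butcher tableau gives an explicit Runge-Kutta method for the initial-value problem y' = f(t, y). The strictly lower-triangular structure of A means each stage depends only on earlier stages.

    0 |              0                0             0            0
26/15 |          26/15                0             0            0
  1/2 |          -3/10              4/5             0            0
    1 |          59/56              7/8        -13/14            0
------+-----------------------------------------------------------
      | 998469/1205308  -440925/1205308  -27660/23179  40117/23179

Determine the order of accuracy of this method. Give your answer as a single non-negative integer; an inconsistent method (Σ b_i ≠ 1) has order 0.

3

b = (998469/1205308, -440925/1205308, -27660/23179, 40117/23179)
c = (0, 26/15, 1/2, 1)
Ac = (0, 0, 104/75, 221/210)
Σ b_i: 998469/1205308·1 + (-440925/1205308)·1 + (-27660/23179)·1 + 40117/23179·1 = 1 ✓
b·c: (-440925/1205308)·26/15 + (-27660/23179)·1/2 + 40117/23179·1 = 1/2 ✓
b·c²: (-440925/1205308)·676/225 + (-27660/23179)·1/4 + 40117/23179·1 = 1/3 ✓
b·Ac: (-27660/23179)·104/75 + 40117/23179·221/210 = 1/6 ✓
b·c³: (-440925/1205308)·17576/3375 + (-27660/23179)·1/8 + 40117/23179·1 = -674849/2086110 ≠ 1/4 ⇒ order 3.
b·(c∘Ac): (-27660/23179)·52/75 + 40117/23179·221/210 = 53171/53490 ≠ 1/8
b·Ac²: (-27660/23179)·2704/1125 + 40117/23179·30199/12600 = 821573/641880 ≠ 1/12
b·A²c: 40117/23179·(-676/525) = -298012/133725 ≠ 1/24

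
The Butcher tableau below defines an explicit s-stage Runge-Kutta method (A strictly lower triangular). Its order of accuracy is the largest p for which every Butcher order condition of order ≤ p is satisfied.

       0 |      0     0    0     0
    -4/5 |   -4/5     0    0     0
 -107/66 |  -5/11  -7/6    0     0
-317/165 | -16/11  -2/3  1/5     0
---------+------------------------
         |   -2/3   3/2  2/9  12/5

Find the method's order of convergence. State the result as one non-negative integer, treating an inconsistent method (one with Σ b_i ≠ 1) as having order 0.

b = (-2/3, 3/2, 2/9, 12/5)
c = (0, -4/5, -107/66, -317/165)
Ac = (0, 0, 14/15, 23/110)
Σ b_i: (-2/3)·1 + 3/2·1 + 2/9·1 + 12/5·1 = 311/90 ≠ 1 ⇒ order 0.

0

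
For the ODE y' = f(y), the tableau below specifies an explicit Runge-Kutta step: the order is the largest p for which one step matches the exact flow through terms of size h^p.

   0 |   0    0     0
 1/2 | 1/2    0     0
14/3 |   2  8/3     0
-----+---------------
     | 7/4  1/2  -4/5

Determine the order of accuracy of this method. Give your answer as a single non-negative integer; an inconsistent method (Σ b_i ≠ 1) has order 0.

0

b = (7/4, 1/2, -4/5)
c = (0, 1/2, 14/3)
Ac = (0, 0, 4/3)
Σ b_i: 7/4·1 + 1/2·1 + (-4/5)·1 = 29/20 ≠ 1 ⇒ order 0.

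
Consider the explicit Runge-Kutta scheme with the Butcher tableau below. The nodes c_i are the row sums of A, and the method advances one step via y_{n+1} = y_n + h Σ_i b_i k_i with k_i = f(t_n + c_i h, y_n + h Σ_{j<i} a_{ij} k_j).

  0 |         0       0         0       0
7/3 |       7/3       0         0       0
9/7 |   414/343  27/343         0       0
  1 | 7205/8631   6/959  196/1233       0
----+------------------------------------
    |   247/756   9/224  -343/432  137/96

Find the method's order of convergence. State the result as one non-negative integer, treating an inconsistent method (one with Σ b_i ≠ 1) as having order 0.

b = (247/756, 9/224, -343/432, 137/96)
c = (0, 7/3, 9/7, 1)
Ac = (0, 0, 9/49, 30/137)
Σ b_i: 247/756·1 + 9/224·1 + (-343/432)·1 + 137/96·1 = 1 ✓
b·c: 9/224·7/3 + (-343/432)·9/7 + 137/96·1 = 1/2 ✓
b·c²: 9/224·49/9 + (-343/432)·81/49 + 137/96·1 = 1/3 ✓
b·Ac: (-343/432)·9/49 + 137/96·30/137 = 1/6 ✓
b·c³: 9/224·343/27 + (-343/432)·729/343 + 137/96·1 = 1/4 ✓
b·(c∘Ac): (-343/432)·81/343 + 137/96·30/137 = 1/8 ✓
b·Ac²: (-343/432)·3/7 + 137/96·122/411 = 1/12 ✓
b·A²c: 137/96·4/137 = 1/24 ✓; 4 stages ⇒ order 4.

4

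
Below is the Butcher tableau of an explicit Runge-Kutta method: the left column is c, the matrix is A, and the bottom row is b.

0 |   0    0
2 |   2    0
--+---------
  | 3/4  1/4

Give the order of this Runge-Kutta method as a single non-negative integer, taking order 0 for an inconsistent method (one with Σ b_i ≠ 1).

b = (3/4, 1/4)
c = (0, 2)
Σ b_i: 3/4·1 + 1/4·1 = 1 ✓
b·c: 1/4·2 = 1/2 ✓; 2 stages ⇒ order 2.

2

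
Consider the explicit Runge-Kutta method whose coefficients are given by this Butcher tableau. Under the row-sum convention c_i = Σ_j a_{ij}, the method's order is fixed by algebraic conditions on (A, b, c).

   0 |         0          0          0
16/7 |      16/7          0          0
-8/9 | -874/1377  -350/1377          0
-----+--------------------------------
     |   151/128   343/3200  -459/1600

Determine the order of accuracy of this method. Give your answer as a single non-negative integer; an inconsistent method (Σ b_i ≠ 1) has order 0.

3

b = (151/128, 343/3200, -459/1600)
c = (0, 16/7, -8/9)
Ac = (0, 0, -800/1377)
Σ b_i: 151/128·1 + 343/3200·1 + (-459/1600)·1 = 1 ✓
b·c: 343/3200·16/7 + (-459/1600)·(-8/9) = 1/2 ✓
b·c²: 343/3200·256/49 + (-459/1600)·64/81 = 1/3 ✓
b·Ac: (-459/1600)·(-800/1377) = 1/6 ✓; 3 stages ⇒ order 3.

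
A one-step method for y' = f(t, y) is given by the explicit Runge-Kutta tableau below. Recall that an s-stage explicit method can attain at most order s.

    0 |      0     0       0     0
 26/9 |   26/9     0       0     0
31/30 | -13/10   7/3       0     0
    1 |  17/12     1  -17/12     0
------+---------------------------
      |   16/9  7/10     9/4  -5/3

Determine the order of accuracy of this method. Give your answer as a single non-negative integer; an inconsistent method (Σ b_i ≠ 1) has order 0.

b = (16/9, 7/10, 9/4, -5/3)
c = (0, 26/9, 31/30, 1)
Ac = (0, 0, 182/27, 57/40)
Σ b_i: 16/9·1 + 7/10·1 + 9/4·1 + (-5/3)·1 = 551/180 ≠ 1 ⇒ order 0.

0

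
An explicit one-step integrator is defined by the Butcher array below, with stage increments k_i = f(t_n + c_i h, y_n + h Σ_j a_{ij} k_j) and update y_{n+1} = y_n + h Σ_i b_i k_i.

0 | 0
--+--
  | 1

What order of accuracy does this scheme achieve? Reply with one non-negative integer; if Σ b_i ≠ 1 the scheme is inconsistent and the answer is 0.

1

b = (1)
c = (0)
Σ b_i: 1·1 = 1 ✓; 1 stage ⇒ order 1.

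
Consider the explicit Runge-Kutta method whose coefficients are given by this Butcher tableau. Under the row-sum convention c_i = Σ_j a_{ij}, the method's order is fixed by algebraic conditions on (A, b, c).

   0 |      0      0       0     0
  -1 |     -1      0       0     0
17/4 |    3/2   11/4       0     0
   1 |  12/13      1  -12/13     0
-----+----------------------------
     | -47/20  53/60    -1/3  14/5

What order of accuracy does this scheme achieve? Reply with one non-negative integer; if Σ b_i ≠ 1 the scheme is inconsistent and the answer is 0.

b = (-47/20, 53/60, -1/3, 14/5)
c = (0, -1, 17/4, 1)
Ac = (0, 0, -11/4, -64/13)
Σ b_i: (-47/20)·1 + 53/60·1 + (-1/3)·1 + 14/5·1 = 1 ✓
b·c: 53/60·(-1) + (-1/3)·17/4 + 14/5·1 = 1/2 ✓
b·c²: 53/60·1 + (-1/3)·289/16 + 14/5·1 = -187/80 ≠ 1/3 ⇒ order 2.
b·Ac: (-1/3)·(-11/4) + 14/5·(-64/13) = -10037/780 ≠ 1/6

2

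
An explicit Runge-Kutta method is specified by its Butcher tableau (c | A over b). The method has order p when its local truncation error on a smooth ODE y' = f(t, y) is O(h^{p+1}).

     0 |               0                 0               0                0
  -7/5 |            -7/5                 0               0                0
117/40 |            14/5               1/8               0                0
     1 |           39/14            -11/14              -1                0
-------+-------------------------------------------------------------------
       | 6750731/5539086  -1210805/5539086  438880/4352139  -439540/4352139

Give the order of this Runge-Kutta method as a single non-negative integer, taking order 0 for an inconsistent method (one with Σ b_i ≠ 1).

b = (6750731/5539086, -1210805/5539086, 438880/4352139, -439540/4352139)
c = (0, -7/5, 117/40, 1)
Ac = (0, 0, -7/40, -73/40)
Σ b_i: 6750731/5539086·1 + (-1210805/5539086)·1 + 438880/4352139·1 + (-439540/4352139)·1 = 1 ✓
b·c: (-1210805/5539086)·(-7/5) + 438880/4352139·117/40 + (-439540/4352139)·1 = 1/2 ✓
b·c²: (-1210805/5539086)·49/25 + 438880/4352139·13689/1600 + (-439540/4352139)·1 = 1/3 ✓
b·Ac: 438880/4352139·(-7/40) + (-439540/4352139)·(-73/40) = 1/6 ✓
b·c³: (-1210805/5539086)·(-343/125) + 438880/4352139·1601613/64000 + (-439540/4352139)·1 = 159442627/52753200 ≠ 1/4 ⇒ order 3.
b·(c∘Ac): 438880/4352139·(-819/1600) + (-439540/4352139)·(-73/40) = 262504/1978245 ≠ 1/8
b·Ac²: 438880/4352139·49/200 + (-439540/4352139)·(-16153/1600) = 121198843/116057040 ≠ 1/12
b·A²c: (-439540/4352139)·7/40 = -153839/8704278 ≠ 1/24

3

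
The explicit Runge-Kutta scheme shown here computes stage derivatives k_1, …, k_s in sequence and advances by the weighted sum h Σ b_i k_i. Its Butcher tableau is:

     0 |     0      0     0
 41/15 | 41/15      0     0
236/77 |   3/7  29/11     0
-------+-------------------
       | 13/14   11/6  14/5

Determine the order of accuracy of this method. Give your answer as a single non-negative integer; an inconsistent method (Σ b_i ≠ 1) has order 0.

b = (13/14, 11/6, 14/5)
c = (0, 41/15, 236/77)
Ac = (0, 0, 1189/165)
Σ b_i: 13/14·1 + 11/6·1 + 14/5·1 = 584/105 ≠ 1 ⇒ order 0.

0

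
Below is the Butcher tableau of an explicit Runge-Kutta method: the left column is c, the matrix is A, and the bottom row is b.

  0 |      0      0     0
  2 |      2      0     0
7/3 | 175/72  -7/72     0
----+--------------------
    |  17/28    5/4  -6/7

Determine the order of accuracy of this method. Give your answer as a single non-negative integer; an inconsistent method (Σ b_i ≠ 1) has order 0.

b = (17/28, 5/4, -6/7)
c = (0, 2, 7/3)
Ac = (0, 0, -7/36)
Σ b_i: 17/28·1 + 5/4·1 + (-6/7)·1 = 1 ✓
b·c: 5/4·2 + (-6/7)·7/3 = 1/2 ✓
b·c²: 5/4·4 + (-6/7)·49/9 = 1/3 ✓
b·Ac: (-6/7)·(-7/36) = 1/6 ✓; 3 stages ⇒ order 3.

3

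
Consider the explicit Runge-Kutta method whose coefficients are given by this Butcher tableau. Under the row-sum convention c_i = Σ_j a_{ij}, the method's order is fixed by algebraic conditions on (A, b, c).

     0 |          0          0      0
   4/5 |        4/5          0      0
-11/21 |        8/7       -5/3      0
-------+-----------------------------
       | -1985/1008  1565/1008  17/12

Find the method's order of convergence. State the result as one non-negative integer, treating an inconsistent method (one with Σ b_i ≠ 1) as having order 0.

b = (-1985/1008, 1565/1008, 17/12)
c = (0, 4/5, -11/21)
Ac = (0, 0, -4/3)
Σ b_i: (-1985/1008)·1 + 1565/1008·1 + 17/12·1 = 1 ✓
b·c: 1565/1008·4/5 + 17/12·(-11/21) = 1/2 ✓
b·c²: 1565/1008·16/25 + 17/12·121/441 = 36577/26460 ≠ 1/3 ⇒ order 2.
b·Ac: 17/12·(-4/3) = -17/9 ≠ 1/6

2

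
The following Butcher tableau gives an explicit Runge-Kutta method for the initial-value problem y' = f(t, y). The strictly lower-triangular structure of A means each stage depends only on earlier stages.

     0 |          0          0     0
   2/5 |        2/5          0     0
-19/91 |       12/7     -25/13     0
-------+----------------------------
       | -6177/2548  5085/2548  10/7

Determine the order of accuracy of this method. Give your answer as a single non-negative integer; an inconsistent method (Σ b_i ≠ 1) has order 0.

b = (-6177/2548, 5085/2548, 10/7)
c = (0, 2/5, -19/91)
Ac = (0, 0, -10/13)
Σ b_i: (-6177/2548)·1 + 5085/2548·1 + 10/7·1 = 1 ✓
b·c: 5085/2548·2/5 + 10/7·(-19/91) = 1/2 ✓
b·c²: 5085/2548·4/25 + 10/7·361/8281 = 110597/289835 ≠ 1/3 ⇒ order 2.
b·Ac: 10/7·(-10/13) = -100/91 ≠ 1/6

2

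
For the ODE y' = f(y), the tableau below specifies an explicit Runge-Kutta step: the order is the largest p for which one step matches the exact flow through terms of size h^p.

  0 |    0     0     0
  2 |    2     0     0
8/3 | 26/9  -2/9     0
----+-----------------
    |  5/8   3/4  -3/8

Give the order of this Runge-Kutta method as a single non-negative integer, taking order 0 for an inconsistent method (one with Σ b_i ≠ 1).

3

b = (5/8, 3/4, -3/8)
c = (0, 2, 8/3)
Ac = (0, 0, -4/9)
Σ b_i: 5/8·1 + 3/4·1 + (-3/8)·1 = 1 ✓
b·c: 3/4·2 + (-3/8)·8/3 = 1/2 ✓
b·c²: 3/4·4 + (-3/8)·64/9 = 1/3 ✓
b·Ac: (-3/8)·(-4/9) = 1/6 ✓; 3 stages ⇒ order 3.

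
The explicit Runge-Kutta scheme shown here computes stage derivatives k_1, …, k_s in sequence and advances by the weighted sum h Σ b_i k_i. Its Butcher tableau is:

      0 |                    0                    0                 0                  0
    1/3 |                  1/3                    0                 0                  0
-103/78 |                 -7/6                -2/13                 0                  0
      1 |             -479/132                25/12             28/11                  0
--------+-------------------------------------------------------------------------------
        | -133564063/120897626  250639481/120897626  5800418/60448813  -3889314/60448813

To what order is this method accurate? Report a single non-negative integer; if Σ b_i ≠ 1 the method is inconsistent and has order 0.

b = (-133564063/120897626, 250639481/120897626, 5800418/60448813, -3889314/60448813)
c = (0, 1/3, -103/78, 1)
Ac = (0, 0, -2/39, -13729/5148)
Σ b_i: (-133564063/120897626)·1 + 250639481/120897626·1 + 5800418/60448813·1 + (-3889314/60448813)·1 = 1 ✓
b·c: 250639481/120897626·1/3 + 5800418/60448813·(-103/78) + (-3889314/60448813)·1 = 1/2 ✓
b·c²: 250639481/120897626·1/9 + 5800418/60448813·10609/6084 + (-3889314/60448813)·1 = 1/3 ✓
b·Ac: 5800418/60448813·(-2/39) + (-3889314/60448813)·(-13729/5148) = 1/6 ✓
b·c³: 250639481/120897626·1/27 + 5800418/60448813·(-1092727/474552) + (-3889314/60448813)·1 = -1966250933/9430014828 ≠ 1/4 ⇒ order 3.
b·(c∘Ac): 5800418/60448813·103/1521 + (-3889314/60448813)·(-13729/5148) = 193771003/1088078634 ≠ 1/8
b·Ac²: 5800418/60448813·(-2/117) + (-3889314/60448813)·937631/200772 = -4273482995/14145022242 ≠ 1/12
b·A²c: (-3889314/60448813)·(-56/429) = 507696/60448813 ≠ 1/24

3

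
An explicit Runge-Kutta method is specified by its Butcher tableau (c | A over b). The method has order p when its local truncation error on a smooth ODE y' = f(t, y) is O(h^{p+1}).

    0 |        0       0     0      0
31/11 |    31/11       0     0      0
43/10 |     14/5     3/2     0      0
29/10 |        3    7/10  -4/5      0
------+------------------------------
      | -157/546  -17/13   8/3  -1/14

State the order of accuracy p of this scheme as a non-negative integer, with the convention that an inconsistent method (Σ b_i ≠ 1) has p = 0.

b = (-157/546, -17/13, 8/3, -1/14)
c = (0, 31/11, 43/10, 29/10)
Ac = (0, 0, 93/22, -807/550)
Σ b_i: (-157/546)·1 + (-17/13)·1 + 8/3·1 + (-1/14)·1 = 1 ✓
b·c: (-17/13)·31/11 + 8/3·43/10 + (-1/14)·29/10 = 454907/60060 ≠ 1/2 ⇒ order 1.

1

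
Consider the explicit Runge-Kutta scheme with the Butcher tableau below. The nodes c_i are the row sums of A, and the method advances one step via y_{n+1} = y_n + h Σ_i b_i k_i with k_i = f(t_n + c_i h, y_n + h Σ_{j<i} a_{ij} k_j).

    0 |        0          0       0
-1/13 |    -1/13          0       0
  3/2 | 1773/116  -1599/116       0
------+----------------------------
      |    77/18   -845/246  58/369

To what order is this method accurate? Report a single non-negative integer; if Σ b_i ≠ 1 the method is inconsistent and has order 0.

3

b = (77/18, -845/246, 58/369)
c = (0, -1/13, 3/2)
Ac = (0, 0, 123/116)
Σ b_i: 77/18·1 + (-845/246)·1 + 58/369·1 = 1 ✓
b·c: (-845/246)·(-1/13) + 58/369·3/2 = 1/2 ✓
b·c²: (-845/246)·1/169 + 58/369·9/4 = 1/3 ✓
b·Ac: 58/369·123/116 = 1/6 ✓; 3 stages ⇒ order 3.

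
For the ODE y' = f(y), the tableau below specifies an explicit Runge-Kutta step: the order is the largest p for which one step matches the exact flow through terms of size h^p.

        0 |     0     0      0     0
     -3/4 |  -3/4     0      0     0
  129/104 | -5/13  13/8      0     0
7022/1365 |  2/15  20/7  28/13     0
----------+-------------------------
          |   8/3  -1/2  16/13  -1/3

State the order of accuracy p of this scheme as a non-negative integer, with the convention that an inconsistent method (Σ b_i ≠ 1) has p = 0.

0

b = (8/3, -1/2, 16/13, -1/3)
c = (0, -3/4, 129/104, 7022/1365)
Ac = (0, 0, -39/32, 1251/2366)
Σ b_i: 8/3·1 + (-1/2)·1 + 16/13·1 + (-1/3)·1 = 239/78 ≠ 1 ⇒ order 0.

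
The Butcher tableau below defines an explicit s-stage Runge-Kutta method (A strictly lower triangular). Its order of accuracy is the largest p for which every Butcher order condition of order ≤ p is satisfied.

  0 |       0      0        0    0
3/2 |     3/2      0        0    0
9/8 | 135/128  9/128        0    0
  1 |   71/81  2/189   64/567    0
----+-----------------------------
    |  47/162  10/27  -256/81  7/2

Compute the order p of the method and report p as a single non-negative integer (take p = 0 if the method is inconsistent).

b = (47/162, 10/27, -256/81, 7/2)
c = (0, 3/2, 9/8, 1)
Ac = (0, 0, 27/256, 1/7)
Σ b_i: 47/162·1 + 10/27·1 + (-256/81)·1 + 7/2·1 = 1 ✓
b·c: 10/27·3/2 + (-256/81)·9/8 + 7/2·1 = 1/2 ✓
b·c²: 10/27·9/4 + (-256/81)·81/64 + 7/2·1 = 1/3 ✓
b·Ac: (-256/81)·27/256 + 7/2·1/7 = 1/6 ✓
b·c³: 10/27·27/8 + (-256/81)·729/512 + 7/2·1 = 1/4 ✓
b·(c∘Ac): (-256/81)·243/2048 + 7/2·1/7 = 1/8 ✓
b·Ac²: (-256/81)·81/512 + 7/2·1/6 = 1/12 ✓
b·A²c: 7/2·1/84 = 1/24 ✓; 4 stages ⇒ order 4.

4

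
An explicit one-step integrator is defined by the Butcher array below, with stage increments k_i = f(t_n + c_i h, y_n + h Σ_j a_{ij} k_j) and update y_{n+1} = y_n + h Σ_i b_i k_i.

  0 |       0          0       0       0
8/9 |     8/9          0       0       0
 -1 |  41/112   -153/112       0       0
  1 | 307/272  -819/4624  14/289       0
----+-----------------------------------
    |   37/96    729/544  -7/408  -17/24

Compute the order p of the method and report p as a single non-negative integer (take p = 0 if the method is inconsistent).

4

b = (37/96, 729/544, -7/408, -17/24)
c = (0, 8/9, -1, 1)
Ac = (0, 0, -17/14, -7/34)
Σ b_i: 37/96·1 + 729/544·1 + (-7/408)·1 + (-17/24)·1 = 1 ✓
b·c: 729/544·8/9 + (-7/408)·(-1) + (-17/24)·1 = 1/2 ✓
b·c²: 729/544·64/81 + (-7/408)·1 + (-17/24)·1 = 1/3 ✓
b·Ac: (-7/408)·(-17/14) + (-17/24)·(-7/34) = 1/6 ✓
b·c³: 729/544·512/729 + (-7/408)·(-1) + (-17/24)·1 = 1/4 ✓
b·(c∘Ac): (-7/408)·17/14 + (-17/24)·(-7/34) = 1/8 ✓
b·Ac²: (-7/408)·(-68/63) + (-17/24)·(-14/153) = 1/12 ✓
b·A²c: (-17/24)·(-1/17) = 1/24 ✓; 4 stages ⇒ order 4.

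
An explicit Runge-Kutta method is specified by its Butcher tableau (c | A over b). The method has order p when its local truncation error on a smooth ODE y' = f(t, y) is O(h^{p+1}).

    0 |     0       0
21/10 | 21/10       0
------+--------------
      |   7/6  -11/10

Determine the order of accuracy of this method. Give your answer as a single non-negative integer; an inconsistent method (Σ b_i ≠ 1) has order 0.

b = (7/6, -11/10)
c = (0, 21/10)
Σ b_i: 7/6·1 + (-11/10)·1 = 1/15 ≠ 1 ⇒ order 0.

0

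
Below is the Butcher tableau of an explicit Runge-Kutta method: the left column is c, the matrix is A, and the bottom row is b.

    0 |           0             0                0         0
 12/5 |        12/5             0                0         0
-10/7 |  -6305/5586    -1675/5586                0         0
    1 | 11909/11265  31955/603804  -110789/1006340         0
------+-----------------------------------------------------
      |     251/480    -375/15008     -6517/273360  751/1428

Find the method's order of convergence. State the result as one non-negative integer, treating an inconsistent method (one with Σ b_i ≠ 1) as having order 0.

4

b = (251/480, -375/15008, -6517/273360, 751/1428)
c = (0, 12/5, -10/7, 1)
Ac = (0, 0, -670/931, 427/1502)
Σ b_i: 251/480·1 + (-375/15008)·1 + (-6517/273360)·1 + 751/1428·1 = 1 ✓
b·c: (-375/15008)·12/5 + (-6517/273360)·(-10/7) + 751/1428·1 = 1/2 ✓
b·c²: (-375/15008)·144/25 + (-6517/273360)·100/49 + 751/1428·1 = 1/3 ✓
b·Ac: (-6517/273360)·(-670/931) + 751/1428·427/1502 = 1/6 ✓
b·c³: (-375/15008)·1728/125 + (-6517/273360)·(-1000/343) + 751/1428·1 = 1/4 ✓
b·(c∘Ac): (-6517/273360)·6700/6517 + 751/1428·427/1502 = 1/8 ✓
b·Ac²: (-6517/273360)·(-1608/931) + 751/1428·301/3755 = 1/12 ✓
b·A²c: 751/1428·119/1502 = 1/24 ✓; 4 stages ⇒ order 4.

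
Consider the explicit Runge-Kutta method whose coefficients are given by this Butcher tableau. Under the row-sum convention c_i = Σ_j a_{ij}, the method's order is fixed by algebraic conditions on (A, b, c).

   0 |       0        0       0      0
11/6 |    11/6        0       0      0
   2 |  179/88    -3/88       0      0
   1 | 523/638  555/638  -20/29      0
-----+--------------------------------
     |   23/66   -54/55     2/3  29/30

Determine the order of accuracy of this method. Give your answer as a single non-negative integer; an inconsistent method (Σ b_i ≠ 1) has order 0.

4

b = (23/66, -54/55, 2/3, 29/30)
c = (0, 11/6, 2, 1)
Ac = (0, 0, -1/16, 25/116)
Σ b_i: 23/66·1 + (-54/55)·1 + 2/3·1 + 29/30·1 = 1 ✓
b·c: (-54/55)·11/6 + 2/3·2 + 29/30·1 = 1/2 ✓
b·c²: (-54/55)·121/36 + 2/3·4 + 29/30·1 = 1/3 ✓
b·Ac: 2/3·(-1/16) + 29/30·25/116 = 1/6 ✓
b·c³: (-54/55)·1331/216 + 2/3·8 + 29/30·1 = 1/4 ✓
b·(c∘Ac): 2/3·(-1/8) + 29/30·25/116 = 1/8 ✓
b·Ac²: 2/3·(-11/96) + 29/30·115/696 = 1/12 ✓
b·A²c: 29/30·5/116 = 1/24 ✓; 4 stages ⇒ order 4.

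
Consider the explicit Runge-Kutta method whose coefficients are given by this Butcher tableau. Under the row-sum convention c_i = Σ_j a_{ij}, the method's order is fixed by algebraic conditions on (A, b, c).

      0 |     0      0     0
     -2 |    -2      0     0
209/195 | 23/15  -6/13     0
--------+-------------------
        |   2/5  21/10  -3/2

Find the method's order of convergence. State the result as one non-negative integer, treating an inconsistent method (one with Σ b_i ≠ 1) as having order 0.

1

b = (2/5, 21/10, -3/2)
c = (0, -2, 209/195)
Ac = (0, 0, 12/13)
Σ b_i: 2/5·1 + 21/10·1 + (-3/2)·1 = 1 ✓
b·c: 21/10·(-2) + (-3/2)·209/195 = -151/26 ≠ 1/2 ⇒ order 1.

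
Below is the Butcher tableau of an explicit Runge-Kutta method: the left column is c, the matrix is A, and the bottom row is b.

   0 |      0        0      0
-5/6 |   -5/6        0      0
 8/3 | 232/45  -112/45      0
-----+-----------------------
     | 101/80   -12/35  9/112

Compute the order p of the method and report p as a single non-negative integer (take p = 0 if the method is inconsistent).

b = (101/80, -12/35, 9/112)
c = (0, -5/6, 8/3)
Ac = (0, 0, 56/27)
Σ b_i: 101/80·1 + (-12/35)·1 + 9/112·1 = 1 ✓
b·c: (-12/35)·(-5/6) + 9/112·8/3 = 1/2 ✓
b·c²: (-12/35)·25/36 + 9/112·64/9 = 1/3 ✓
b·Ac: 9/112·56/27 = 1/6 ✓; 3 stages ⇒ order 3.

3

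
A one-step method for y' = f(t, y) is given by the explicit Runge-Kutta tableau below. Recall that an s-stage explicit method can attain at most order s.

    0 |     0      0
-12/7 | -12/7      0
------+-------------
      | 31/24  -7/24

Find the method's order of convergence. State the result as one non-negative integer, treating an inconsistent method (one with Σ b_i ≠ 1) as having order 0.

2

b = (31/24, -7/24)
c = (0, -12/7)
Σ b_i: 31/24·1 + (-7/24)·1 = 1 ✓
b·c: (-7/24)·(-12/7) = 1/2 ✓; 2 stages ⇒ order 2.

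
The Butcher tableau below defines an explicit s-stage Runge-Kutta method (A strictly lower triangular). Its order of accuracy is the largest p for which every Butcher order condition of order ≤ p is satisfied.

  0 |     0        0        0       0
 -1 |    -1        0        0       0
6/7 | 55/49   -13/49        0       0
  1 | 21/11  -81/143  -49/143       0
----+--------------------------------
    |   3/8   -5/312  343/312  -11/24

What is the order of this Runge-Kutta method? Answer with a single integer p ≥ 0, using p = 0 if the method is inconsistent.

b = (3/8, -5/312, 343/312, -11/24)
c = (0, -1, 6/7, 1)
Ac = (0, 0, 13/49, 3/11)
Σ b_i: 3/8·1 + (-5/312)·1 + 343/312·1 + (-11/24)·1 = 1 ✓
b·c: (-5/312)·(-1) + 343/312·6/7 + (-11/24)·1 = 1/2 ✓
b·c²: (-5/312)·1 + 343/312·36/49 + (-11/24)·1 = 1/3 ✓
b·Ac: 343/312·13/49 + (-11/24)·3/11 = 1/6 ✓
b·c³: (-5/312)·(-1) + 343/312·216/343 + (-11/24)·1 = 1/4 ✓
b·(c∘Ac): 343/312·78/343 + (-11/24)·3/11 = 1/8 ✓
b·Ac²: 343/312·(-13/49) + (-11/24)·(-9/11) = 1/12 ✓
b·A²c: (-11/24)·(-1/11) = 1/24 ✓; 4 stages ⇒ order 4.

4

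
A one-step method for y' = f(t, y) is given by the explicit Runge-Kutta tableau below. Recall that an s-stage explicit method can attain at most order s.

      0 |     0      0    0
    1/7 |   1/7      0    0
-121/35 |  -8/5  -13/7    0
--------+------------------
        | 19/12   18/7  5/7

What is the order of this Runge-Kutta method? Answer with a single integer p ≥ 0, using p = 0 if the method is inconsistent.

b = (19/12, 18/7, 5/7)
c = (0, 1/7, -121/35)
Ac = (0, 0, -13/49)
Σ b_i: 19/12·1 + 18/7·1 + 5/7·1 = 409/84 ≠ 1 ⇒ order 0.

0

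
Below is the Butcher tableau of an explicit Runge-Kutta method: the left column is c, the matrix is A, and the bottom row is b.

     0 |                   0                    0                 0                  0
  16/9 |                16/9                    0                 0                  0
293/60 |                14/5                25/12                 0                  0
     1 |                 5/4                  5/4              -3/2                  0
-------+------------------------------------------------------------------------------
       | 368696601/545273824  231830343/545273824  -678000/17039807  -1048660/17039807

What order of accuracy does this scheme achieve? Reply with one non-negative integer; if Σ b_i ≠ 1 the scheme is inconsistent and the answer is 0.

3

b = (368696601/545273824, 231830343/545273824, -678000/17039807, -1048660/17039807)
c = (0, 16/9, 293/60, 1)
Ac = (0, 0, 100/27, -1837/360)
Σ b_i: 368696601/545273824·1 + 231830343/545273824·1 + (-678000/17039807)·1 + (-1048660/17039807)·1 = 1 ✓
b·c: 231830343/545273824·16/9 + (-678000/17039807)·293/60 + (-1048660/17039807)·1 = 1/2 ✓
b·c²: 231830343/545273824·256/81 + (-678000/17039807)·85849/3600 + (-1048660/17039807)·1 = 1/3 ✓
b·Ac: (-678000/17039807)·100/27 + (-1048660/17039807)·(-1837/360) = 1/6 ✓
b·c³: 231830343/545273824·4096/729 + (-678000/17039807)·25153757/216000 + (-1048660/17039807)·1 = -1414729565/613433052 ≠ 1/4 ⇒ order 3.
b·(c∘Ac): (-678000/17039807)·1465/81 + (-1048660/17039807)·(-1837/360) = -373221737/920149578 ≠ 1/8
b·Ac²: (-678000/17039807)·1600/243 + (-1048660/17039807)·(-2061923/64800) = 31216269553/18402991560 ≠ 1/12
b·A²c: (-1048660/17039807)·(-50/9) = 52433000/153358263 ≠ 1/24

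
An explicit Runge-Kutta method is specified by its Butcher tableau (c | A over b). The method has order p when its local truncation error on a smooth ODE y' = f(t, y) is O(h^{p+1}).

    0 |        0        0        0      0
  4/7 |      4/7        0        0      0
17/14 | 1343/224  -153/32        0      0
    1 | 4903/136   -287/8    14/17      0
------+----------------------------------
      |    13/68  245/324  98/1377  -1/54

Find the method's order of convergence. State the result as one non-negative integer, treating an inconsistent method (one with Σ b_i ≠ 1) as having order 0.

b = (13/68, 245/324, 98/1377, -1/54)
c = (0, 4/7, 17/14, 1)
Ac = (0, 0, -153/56, -39/2)
Σ b_i: 13/68·1 + 245/324·1 + 98/1377·1 + (-1/54)·1 = 1 ✓
b·c: 245/324·4/7 + 98/1377·17/14 + (-1/54)·1 = 1/2 ✓
b·c²: 245/324·16/49 + 98/1377·289/196 + (-1/54)·1 = 1/3 ✓
b·Ac: 98/1377·(-153/56) + (-1/54)·(-39/2) = 1/6 ✓
b·c³: 245/324·64/343 + 98/1377·4913/2744 + (-1/54)·1 = 1/4 ✓
b·(c∘Ac): 98/1377·(-2601/784) + (-1/54)·(-39/2) = 1/8 ✓
b·Ac²: 98/1377·(-153/98) + (-1/54)·(-21/2) = 1/12 ✓
b·A²c: (-1/54)·(-9/4) = 1/24 ✓; 4 stages ⇒ order 4.

4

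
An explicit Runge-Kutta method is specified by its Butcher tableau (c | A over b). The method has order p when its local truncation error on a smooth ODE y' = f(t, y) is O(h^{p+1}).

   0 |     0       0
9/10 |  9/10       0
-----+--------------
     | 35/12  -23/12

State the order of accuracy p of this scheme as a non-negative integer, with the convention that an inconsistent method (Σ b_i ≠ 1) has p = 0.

1

b = (35/12, -23/12)
c = (0, 9/10)
Σ b_i: 35/12·1 + (-23/12)·1 = 1 ✓
b·c: (-23/12)·9/10 = -69/40 ≠ 1/2 ⇒ order 1.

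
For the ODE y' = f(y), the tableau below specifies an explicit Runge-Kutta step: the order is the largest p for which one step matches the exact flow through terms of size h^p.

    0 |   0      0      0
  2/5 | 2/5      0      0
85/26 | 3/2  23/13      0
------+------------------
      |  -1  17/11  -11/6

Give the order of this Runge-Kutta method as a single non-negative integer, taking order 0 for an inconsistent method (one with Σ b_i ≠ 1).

b = (-1, 17/11, -11/6)
c = (0, 2/5, 85/26)
Ac = (0, 0, 46/65)
Σ b_i: (-1)·1 + 17/11·1 + (-11/6)·1 = -85/66 ≠ 1 ⇒ order 0.

0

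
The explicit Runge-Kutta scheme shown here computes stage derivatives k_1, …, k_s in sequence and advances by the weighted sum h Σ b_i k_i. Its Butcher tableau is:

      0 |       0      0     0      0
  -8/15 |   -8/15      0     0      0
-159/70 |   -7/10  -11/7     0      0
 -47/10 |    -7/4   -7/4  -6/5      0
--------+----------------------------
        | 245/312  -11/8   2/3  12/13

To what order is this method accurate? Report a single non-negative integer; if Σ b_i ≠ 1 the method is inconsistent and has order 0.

b = (245/312, -11/8, 2/3, 12/13)
c = (0, -8/15, -159/70, -47/10)
Ac = (0, 0, 88/105, 1921/525)
Σ b_i: 245/312·1 + (-11/8)·1 + 2/3·1 + 12/13·1 = 1 ✓
b·c: (-11/8)·(-8/15) + 2/3·(-159/70) + 12/13·(-47/10) = -6988/1365 ≠ 1/2 ⇒ order 1.

1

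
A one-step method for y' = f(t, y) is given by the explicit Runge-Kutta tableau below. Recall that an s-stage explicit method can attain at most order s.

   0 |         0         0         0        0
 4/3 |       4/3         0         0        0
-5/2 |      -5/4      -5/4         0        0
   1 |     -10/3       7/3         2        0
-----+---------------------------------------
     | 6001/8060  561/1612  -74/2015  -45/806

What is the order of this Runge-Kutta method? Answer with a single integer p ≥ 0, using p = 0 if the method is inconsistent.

b = (6001/8060, 561/1612, -74/2015, -45/806)
c = (0, 4/3, -5/2, 1)
Ac = (0, 0, -5/3, -17/9)
Σ b_i: 6001/8060·1 + 561/1612·1 + (-74/2015)·1 + (-45/806)·1 = 1 ✓
b·c: 561/1612·4/3 + (-74/2015)·(-5/2) + (-45/806)·1 = 1/2 ✓
b·c²: 561/1612·16/9 + (-74/2015)·25/4 + (-45/806)·1 = 1/3 ✓
b·Ac: (-74/2015)·(-5/3) + (-45/806)·(-17/9) = 1/6 ✓
b·c³: 561/1612·64/27 + (-74/2015)·(-125/8) + (-45/806)·1 = 19483/14508 ≠ 1/4 ⇒ order 3.
b·(c∘Ac): (-74/2015)·25/6 + (-45/806)·(-17/9) = -115/2418 ≠ 1/8
b·Ac²: (-74/2015)·(-20/9) + (-45/806)·899/54 = -12301/14508 ≠ 1/12
b·A²c: (-45/806)·(-10/3) = 75/403 ≠ 1/24

3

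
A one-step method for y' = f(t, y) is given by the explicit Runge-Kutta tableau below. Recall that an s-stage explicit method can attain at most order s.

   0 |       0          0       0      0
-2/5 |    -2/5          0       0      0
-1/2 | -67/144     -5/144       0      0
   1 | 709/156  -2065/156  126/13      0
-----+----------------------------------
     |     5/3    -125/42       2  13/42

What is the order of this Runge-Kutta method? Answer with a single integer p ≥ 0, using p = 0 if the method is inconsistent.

4

b = (5/3, -125/42, 2, 13/42)
c = (0, -2/5, -1/2, 1)
Ac = (0, 0, 1/72, 35/78)
Σ b_i: 5/3·1 + (-125/42)·1 + 2·1 + 13/42·1 = 1 ✓
b·c: (-125/42)·(-2/5) + 2·(-1/2) + 13/42·1 = 1/2 ✓
b·c²: (-125/42)·4/25 + 2·1/4 + 13/42·1 = 1/3 ✓
b·Ac: 2·1/72 + 13/42·35/78 = 1/6 ✓
b·c³: (-125/42)·(-8/125) + 2·(-1/8) + 13/42·1 = 1/4 ✓
b·(c∘Ac): 2·(-1/144) + 13/42·35/78 = 1/8 ✓
b·Ac²: 2·(-1/180) + 13/42·119/390 = 1/12 ✓
b·A²c: 13/42·7/52 = 1/24 ✓; 4 stages ⇒ order 4.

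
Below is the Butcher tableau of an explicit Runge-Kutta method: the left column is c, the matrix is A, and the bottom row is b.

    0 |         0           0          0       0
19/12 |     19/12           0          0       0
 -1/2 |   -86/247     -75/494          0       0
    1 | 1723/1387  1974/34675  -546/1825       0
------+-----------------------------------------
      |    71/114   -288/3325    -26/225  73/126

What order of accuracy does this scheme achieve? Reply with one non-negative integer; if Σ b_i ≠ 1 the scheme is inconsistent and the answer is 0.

b = (71/114, -288/3325, -26/225, 73/126)
c = (0, 19/12, -1/2, 1)
Ac = (0, 0, -25/104, 35/146)
Σ b_i: 71/114·1 + (-288/3325)·1 + (-26/225)·1 + 73/126·1 = 1 ✓
b·c: (-288/3325)·19/12 + (-26/225)·(-1/2) + 73/126·1 = 1/2 ✓
b·c²: (-288/3325)·361/144 + (-26/225)·1/4 + 73/126·1 = 1/3 ✓
b·Ac: (-26/225)·(-25/104) + 73/126·35/146 = 1/6 ✓
b·c³: (-288/3325)·6859/1728 + (-26/225)·(-1/8) + 73/126·1 = 1/4 ✓
b·(c∘Ac): (-26/225)·25/208 + 73/126·35/146 = 1/8 ✓
b·Ac²: (-26/225)·(-475/1248) + 73/126·119/1752 = 1/12 ✓
b·A²c: 73/126·21/292 = 1/24 ✓; 4 stages ⇒ order 4.

4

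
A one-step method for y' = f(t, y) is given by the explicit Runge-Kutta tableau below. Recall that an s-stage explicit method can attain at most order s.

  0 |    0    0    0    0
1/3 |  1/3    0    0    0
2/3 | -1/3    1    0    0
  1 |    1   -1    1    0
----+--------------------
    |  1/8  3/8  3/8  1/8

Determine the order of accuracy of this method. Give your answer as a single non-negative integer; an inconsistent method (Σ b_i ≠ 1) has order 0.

4

b = (1/8, 3/8, 3/8, 1/8)
c = (0, 1/3, 2/3, 1)
Ac = (0, 0, 1/3, 1/3)
Σ b_i: 1/8·1 + 3/8·1 + 3/8·1 + 1/8·1 = 1 ✓
b·c: 3/8·1/3 + 3/8·2/3 + 1/8·1 = 1/2 ✓
b·c²: 3/8·1/9 + 3/8·4/9 + 1/8·1 = 1/3 ✓
b·Ac: 3/8·1/3 + 1/8·1/3 = 1/6 ✓
b·c³: 3/8·1/27 + 3/8·8/27 + 1/8·1 = 1/4 ✓
b·(c∘Ac): 3/8·2/9 + 1/8·1/3 = 1/8 ✓
b·Ac²: 3/8·1/9 + 1/8·1/3 = 1/12 ✓
b·A²c: 1/8·1/3 = 1/24 ✓; 4 stages ⇒ order 4.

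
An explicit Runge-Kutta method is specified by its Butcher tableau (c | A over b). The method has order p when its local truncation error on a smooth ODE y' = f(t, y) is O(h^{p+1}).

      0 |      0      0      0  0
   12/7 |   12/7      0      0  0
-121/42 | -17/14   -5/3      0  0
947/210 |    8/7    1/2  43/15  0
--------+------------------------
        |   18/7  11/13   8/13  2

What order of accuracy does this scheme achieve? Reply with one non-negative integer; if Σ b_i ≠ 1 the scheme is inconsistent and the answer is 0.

b = (18/7, 11/13, 8/13, 2)
c = (0, 12/7, -121/42, 947/210)
Ac = (0, 0, -20/7, -4663/630)
Σ b_i: 18/7·1 + 11/13·1 + 8/13·1 + 2·1 = 549/91 ≠ 1 ⇒ order 0.

0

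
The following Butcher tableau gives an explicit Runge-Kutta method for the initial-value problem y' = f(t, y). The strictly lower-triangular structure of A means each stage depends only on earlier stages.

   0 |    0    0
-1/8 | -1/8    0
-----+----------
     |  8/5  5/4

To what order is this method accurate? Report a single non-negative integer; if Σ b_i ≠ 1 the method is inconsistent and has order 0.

0

b = (8/5, 5/4)
c = (0, -1/8)
Σ b_i: 8/5·1 + 5/4·1 = 57/20 ≠ 1 ⇒ order 0.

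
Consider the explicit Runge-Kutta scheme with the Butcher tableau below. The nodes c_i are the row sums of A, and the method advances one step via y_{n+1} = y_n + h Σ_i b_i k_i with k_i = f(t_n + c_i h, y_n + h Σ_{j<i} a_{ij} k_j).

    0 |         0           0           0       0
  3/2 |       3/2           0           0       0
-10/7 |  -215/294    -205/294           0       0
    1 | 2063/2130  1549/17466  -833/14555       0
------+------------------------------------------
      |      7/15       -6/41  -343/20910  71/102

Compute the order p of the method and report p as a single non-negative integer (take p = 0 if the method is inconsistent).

b = (7/15, -6/41, -343/20910, 71/102)
c = (0, 3/2, -10/7, 1)
Ac = (0, 0, -205/196, 61/284)
Σ b_i: 7/15·1 + (-6/41)·1 + (-343/20910)·1 + 71/102·1 = 1 ✓
b·c: (-6/41)·3/2 + (-343/20910)·(-10/7) + 71/102·1 = 1/2 ✓
b·c²: (-6/41)·9/4 + (-343/20910)·100/49 + 71/102·1 = 1/3 ✓
b·Ac: (-343/20910)·(-205/196) + 71/102·61/284 = 1/6 ✓
b·c³: (-6/41)·27/8 + (-343/20910)·(-1000/343) + 71/102·1 = 1/4 ✓
b·(c∘Ac): (-343/20910)·1025/686 + 71/102·61/284 = 1/8 ✓
b·Ac²: (-343/20910)·(-615/392) + 71/102·47/568 = 1/12 ✓
b·A²c: 71/102·17/284 = 1/24 ✓; 4 stages ⇒ order 4.

4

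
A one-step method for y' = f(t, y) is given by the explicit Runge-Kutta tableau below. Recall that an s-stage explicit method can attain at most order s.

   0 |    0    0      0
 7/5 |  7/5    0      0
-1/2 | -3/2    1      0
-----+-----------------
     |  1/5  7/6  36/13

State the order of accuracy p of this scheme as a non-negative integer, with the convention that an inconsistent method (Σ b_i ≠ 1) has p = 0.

b = (1/5, 7/6, 36/13)
c = (0, 7/5, -1/2)
Ac = (0, 0, 7/5)
Σ b_i: 1/5·1 + 7/6·1 + 36/13·1 = 1613/390 ≠ 1 ⇒ order 0.

0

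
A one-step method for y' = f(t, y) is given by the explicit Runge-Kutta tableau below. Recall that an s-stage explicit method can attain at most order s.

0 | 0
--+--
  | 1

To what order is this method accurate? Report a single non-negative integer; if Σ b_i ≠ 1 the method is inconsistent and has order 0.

1

b = (1)
c = (0)
Σ b_i: 1·1 = 1 ✓; 1 stage ⇒ order 1.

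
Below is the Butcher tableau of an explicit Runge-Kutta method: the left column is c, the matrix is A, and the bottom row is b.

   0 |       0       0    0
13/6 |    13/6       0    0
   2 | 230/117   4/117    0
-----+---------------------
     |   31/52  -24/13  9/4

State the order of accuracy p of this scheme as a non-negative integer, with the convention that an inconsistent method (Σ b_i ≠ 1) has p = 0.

3

b = (31/52, -24/13, 9/4)
c = (0, 13/6, 2)
Ac = (0, 0, 2/27)
Σ b_i: 31/52·1 + (-24/13)·1 + 9/4·1 = 1 ✓
b·c: (-24/13)·13/6 + 9/4·2 = 1/2 ✓
b·c²: (-24/13)·169/36 + 9/4·4 = 1/3 ✓
b·Ac: 9/4·2/27 = 1/6 ✓; 3 stages ⇒ order 3.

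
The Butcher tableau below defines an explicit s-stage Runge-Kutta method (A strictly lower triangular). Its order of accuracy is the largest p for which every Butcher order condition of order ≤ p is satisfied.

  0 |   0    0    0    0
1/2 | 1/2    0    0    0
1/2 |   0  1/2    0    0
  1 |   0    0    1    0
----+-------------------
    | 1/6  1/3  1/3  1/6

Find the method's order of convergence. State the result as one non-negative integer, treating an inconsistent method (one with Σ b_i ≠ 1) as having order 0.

4

b = (1/6, 1/3, 1/3, 1/6)
c = (0, 1/2, 1/2, 1)
Ac = (0, 0, 1/4, 1/2)
Σ b_i: 1/6·1 + 1/3·1 + 1/3·1 + 1/6·1 = 1 ✓
b·c: 1/3·1/2 + 1/3·1/2 + 1/6·1 = 1/2 ✓
b·c²: 1/3·1/4 + 1/3·1/4 + 1/6·1 = 1/3 ✓
b·Ac: 1/3·1/4 + 1/6·1/2 = 1/6 ✓
b·c³: 1/3·1/8 + 1/3·1/8 + 1/6·1 = 1/4 ✓
b·(c∘Ac): 1/3·1/8 + 1/6·1/2 = 1/8 ✓
b·Ac²: 1/3·1/8 + 1/6·1/4 = 1/12 ✓
b·A²c: 1/6·1/4 = 1/24 ✓; 4 stages ⇒ order 4.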